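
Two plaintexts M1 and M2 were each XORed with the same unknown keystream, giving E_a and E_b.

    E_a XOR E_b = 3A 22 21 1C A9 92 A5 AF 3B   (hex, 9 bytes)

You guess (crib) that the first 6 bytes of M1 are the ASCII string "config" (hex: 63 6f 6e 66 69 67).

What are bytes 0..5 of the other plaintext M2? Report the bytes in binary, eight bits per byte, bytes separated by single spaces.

01011001 01001101 01001111 01111010 11000000 11110101

Since E_a ⊕ E_b = M1 ⊕ M2, XORing with the guessed M1 bytes yields the corresponding M2 bytes: M2 = (E_a ⊕ E_b) ⊕ M1.
00111010 ⊕ 01100011 = 01011001
00100010 ⊕ 01101111 = 01001101
00100001 ⊕ 01101110 = 01001111
00011100 ⊕ 01100110 = 01111010
10101001 ⊕ 01101001 = 11000000
10010010 ⊕ 01100111 = 11110101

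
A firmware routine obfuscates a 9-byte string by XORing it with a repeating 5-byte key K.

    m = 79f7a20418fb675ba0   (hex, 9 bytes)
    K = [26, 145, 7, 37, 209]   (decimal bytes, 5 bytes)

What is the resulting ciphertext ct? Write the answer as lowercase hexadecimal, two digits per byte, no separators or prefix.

The 5-byte key repeats, so the effective keystream is 1a 91 07 25 d1 1a 91 07 25.
byte 0: 79 ⊕ 1a = 63
byte 1: f7 ⊕ 91 = 66
byte 2: a2 ⊕ 07 = a5
byte 3: 04 ⊕ 25 = 21
byte 4: 18 ⊕ d1 = c9
byte 5: fb ⊕ 1a = e1
byte 6: 67 ⊕ 91 = f6
byte 7: 5b ⊕ 07 = 5c
byte 8: a0 ⊕ 25 = 85

6366a521c9e1f65c85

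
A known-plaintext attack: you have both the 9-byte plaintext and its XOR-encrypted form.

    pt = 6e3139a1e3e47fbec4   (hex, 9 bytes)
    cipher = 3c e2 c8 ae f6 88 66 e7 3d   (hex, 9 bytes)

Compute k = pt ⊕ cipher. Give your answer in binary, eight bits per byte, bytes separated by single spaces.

01010010 11010011 11110001 00001111 00010101 01101100 00011001 01011001 11111001

Since cipher = pt ⊕ k, XORing both sides with pt gives k = pt ⊕ cipher.
6e xor 3c = 52
31 xor e2 = d3
39 xor c8 = f1
a1 xor ae = 0f
e3 xor f6 = 15
e4 xor 88 = 6c
7f xor 66 = 19
be xor e7 = 59
c4 xor 3d = f9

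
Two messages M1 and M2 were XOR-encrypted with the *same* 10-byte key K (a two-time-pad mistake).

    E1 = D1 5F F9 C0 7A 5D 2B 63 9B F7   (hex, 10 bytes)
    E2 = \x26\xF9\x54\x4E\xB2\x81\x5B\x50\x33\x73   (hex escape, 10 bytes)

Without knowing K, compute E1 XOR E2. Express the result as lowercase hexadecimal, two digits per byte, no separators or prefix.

E1 ⊕ E2 = (M1 ⊕ K) ⊕ (M2 ⊕ K) = M1 ⊕ M2 — the shared key cancels under XOR.
byte 0: 209 ⊕  38 = 247
byte 1:  95 ⊕ 249 = 166
byte 2: 249 ⊕  84 = 173
byte 3: 192 ⊕  78 = 142
byte 4: 122 ⊕ 178 = 200
byte 5:  93 ⊕ 129 = 220
byte 6:  43 ⊕  91 = 112
byte 7:  99 ⊕  80 =  51
byte 8: 155 ⊕  51 = 168
byte 9: 247 ⊕ 115 = 132

f7a6ad8ec8dc7033a884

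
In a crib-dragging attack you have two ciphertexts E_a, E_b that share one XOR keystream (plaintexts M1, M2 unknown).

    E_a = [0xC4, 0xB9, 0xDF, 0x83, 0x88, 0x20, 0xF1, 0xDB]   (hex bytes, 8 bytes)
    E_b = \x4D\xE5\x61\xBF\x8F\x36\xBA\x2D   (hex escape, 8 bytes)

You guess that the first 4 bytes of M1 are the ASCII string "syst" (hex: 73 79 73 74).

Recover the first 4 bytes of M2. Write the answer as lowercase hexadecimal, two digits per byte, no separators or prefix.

fa25cd48

First, E_a ⊕ E_b = (M1 ⊕ K) ⊕ (M2 ⊕ K) = M1 ⊕ M2, so the key drops out. Then M2 = (M1 ⊕ M2) ⊕ M1 over the first 4 bytes.
byte 0: (c4 ⊕ 4d) ⊕ 73 = 89 ⊕ 73 = fa
byte 1: (b9 ⊕ e5) ⊕ 79 = 5c ⊕ 79 = 25
byte 2: (df ⊕ 61) ⊕ 73 = be ⊕ 73 = cd
byte 3: (83 ⊕ bf) ⊕ 74 = 3c ⊕ 74 = 48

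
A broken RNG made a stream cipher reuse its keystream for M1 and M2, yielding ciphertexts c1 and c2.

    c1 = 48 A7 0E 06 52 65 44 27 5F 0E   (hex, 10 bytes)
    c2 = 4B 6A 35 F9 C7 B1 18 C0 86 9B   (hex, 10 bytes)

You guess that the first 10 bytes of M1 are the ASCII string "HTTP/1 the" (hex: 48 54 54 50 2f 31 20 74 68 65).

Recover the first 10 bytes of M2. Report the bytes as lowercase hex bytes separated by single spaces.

First, c1 ⊕ c2 = (M1 ⊕ K) ⊕ (M2 ⊕ K) = M1 ⊕ M2, so the key drops out. Then M2 = (M1 ⊕ M2) ⊕ M1 over the first 10 bytes.
byte 0: (48 ^ 4b) ^ 48 = 03 ^ 48 = 4b
byte 1: (a7 ^ 6a) ^ 54 = cd ^ 54 = 99
byte 2: (0e ^ 35) ^ 54 = 3b ^ 54 = 6f
byte 3: (06 ^ f9) ^ 50 = ff ^ 50 = af
byte 4: (52 ^ c7) ^ 2f = 95 ^ 2f = ba
byte 5: (65 ^ b1) ^ 31 = d4 ^ 31 = e5
byte 6: (44 ^ 18) ^ 20 = 5c ^ 20 = 7c
byte 7: (27 ^ c0) ^ 74 = e7 ^ 74 = 93
byte 8: (5f ^ 86) ^ 68 = d9 ^ 68 = b1
byte 9: (0e ^ 9b) ^ 65 = 95 ^ 65 = f0

4b 99 6f af ba e5 7c 93 b1 f0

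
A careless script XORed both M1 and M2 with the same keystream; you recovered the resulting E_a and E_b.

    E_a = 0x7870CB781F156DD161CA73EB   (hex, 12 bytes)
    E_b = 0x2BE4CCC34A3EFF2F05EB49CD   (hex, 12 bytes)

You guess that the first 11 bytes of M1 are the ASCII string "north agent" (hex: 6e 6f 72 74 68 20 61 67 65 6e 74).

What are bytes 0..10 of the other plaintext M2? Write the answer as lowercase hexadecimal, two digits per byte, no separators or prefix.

First, E_a ⊕ E_b = (M1 ⊕ K) ⊕ (M2 ⊕ K) = M1 ⊕ M2, so the key drops out. Then M2 = (M1 ⊕ M2) ⊕ M1 over the first 11 bytes.
byte 0: (78 ^ 2b) ^ 6e = 53 ^ 6e = 3d
byte 1: (70 ^ e4) ^ 6f = 94 ^ 6f = fb
byte 2: (cb ^ cc) ^ 72 = 07 ^ 72 = 75
byte 3: (78 ^ c3) ^ 74 = bb ^ 74 = cf
byte 4: (1f ^ 4a) ^ 68 = 55 ^ 68 = 3d
byte 5: (15 ^ 3e) ^ 20 = 2b ^ 20 = 0b
byte 6: (6d ^ ff) ^ 61 = 92 ^ 61 = f3
byte 7: (d1 ^ 2f) ^ 67 = fe ^ 67 = 99
byte 8: (61 ^ 05) ^ 65 = 64 ^ 65 = 01
byte 9: (ca ^ eb) ^ 6e = 21 ^ 6e = 4f
byte 10: (73 ^ 49) ^ 74 = 3a ^ 74 = 4e

3dfb75cf3d0bf399014f4e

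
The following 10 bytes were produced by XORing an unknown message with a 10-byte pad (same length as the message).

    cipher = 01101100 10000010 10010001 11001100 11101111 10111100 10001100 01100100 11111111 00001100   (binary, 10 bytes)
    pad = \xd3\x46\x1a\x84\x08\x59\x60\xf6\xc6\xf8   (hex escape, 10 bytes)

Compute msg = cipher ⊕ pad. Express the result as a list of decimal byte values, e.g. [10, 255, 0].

[191, 196, 139, 72, 231, 229, 236, 146, 57, 244]

XOR is its own inverse, so applying the key byte-wise gives the result directly.
6c xor d3 = bf
82 xor 46 = c4
91 xor 1a = 8b
cc xor 84 = 48
ef xor 08 = e7
bc xor 59 = e5
8c xor 60 = ec
64 xor f6 = 92
ff xor c6 = 39
0c xor f8 = f4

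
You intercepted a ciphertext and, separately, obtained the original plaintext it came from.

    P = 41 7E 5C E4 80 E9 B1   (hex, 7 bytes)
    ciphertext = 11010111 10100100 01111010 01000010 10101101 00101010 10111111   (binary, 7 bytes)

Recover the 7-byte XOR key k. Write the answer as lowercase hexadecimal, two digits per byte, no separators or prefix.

96da26a62dc30e

Since ciphertext = P ⊕ k, XORing both sides with P gives k = P ⊕ ciphertext.
41 ^ d7 = 96
7e ^ a4 = da
5c ^ 7a = 26
e4 ^ 42 = a6
80 ^ ad = 2d
e9 ^ 2a = c3
b1 ^ bf = 0e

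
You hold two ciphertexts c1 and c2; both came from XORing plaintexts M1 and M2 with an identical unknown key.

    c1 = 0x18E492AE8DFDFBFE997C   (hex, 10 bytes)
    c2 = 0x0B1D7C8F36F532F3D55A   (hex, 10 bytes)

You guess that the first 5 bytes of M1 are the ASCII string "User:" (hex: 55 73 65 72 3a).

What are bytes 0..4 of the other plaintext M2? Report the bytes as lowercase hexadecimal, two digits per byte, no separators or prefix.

First, c1 ⊕ c2 = (M1 ⊕ K) ⊕ (M2 ⊕ K) = M1 ⊕ M2, so the key drops out. Then M2 = (M1 ⊕ M2) ⊕ M1 over the first 5 bytes.
byte 0: (18 XOR 0b) XOR 55 = 13 XOR 55 = 46
byte 1: (e4 XOR 1d) XOR 73 = f9 XOR 73 = 8a
byte 2: (92 XOR 7c) XOR 65 = ee XOR 65 = 8b
byte 3: (ae XOR 8f) XOR 72 = 21 XOR 72 = 53
byte 4: (8d XOR 36) XOR 3a = bb XOR 3a = 81

468a8b5381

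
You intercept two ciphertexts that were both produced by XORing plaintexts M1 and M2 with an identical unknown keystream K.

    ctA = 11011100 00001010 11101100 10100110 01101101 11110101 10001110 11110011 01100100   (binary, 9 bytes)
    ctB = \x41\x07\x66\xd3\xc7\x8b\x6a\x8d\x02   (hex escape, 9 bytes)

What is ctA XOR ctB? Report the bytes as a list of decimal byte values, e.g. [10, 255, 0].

[157, 13, 138, 117, 170, 126, 228, 126, 102]

ctA ⊕ ctB = (M1 ⊕ K) ⊕ (M2 ⊕ K) = M1 ⊕ M2 — the shared key cancels under XOR.
dc xor 41 = 9d
0a xor 07 = 0d
ec xor 66 = 8a
a6 xor d3 = 75
6d xor c7 = aa
f5 xor 8b = 7e
8e xor 6a = e4
f3 xor 8d = 7e
64 xor 02 = 66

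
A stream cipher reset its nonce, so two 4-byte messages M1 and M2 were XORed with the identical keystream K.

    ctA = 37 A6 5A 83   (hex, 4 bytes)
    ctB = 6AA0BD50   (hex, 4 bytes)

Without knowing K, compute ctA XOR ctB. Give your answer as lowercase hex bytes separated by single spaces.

5d 06 e7 d3

ctA ⊕ ctB = (M1 ⊕ K) ⊕ (M2 ⊕ K) = M1 ⊕ M2 — the shared key cancels under XOR.
37 XOR 6a = 5d
a6 XOR a0 = 06
5a XOR bd = e7
83 XOR 50 = d3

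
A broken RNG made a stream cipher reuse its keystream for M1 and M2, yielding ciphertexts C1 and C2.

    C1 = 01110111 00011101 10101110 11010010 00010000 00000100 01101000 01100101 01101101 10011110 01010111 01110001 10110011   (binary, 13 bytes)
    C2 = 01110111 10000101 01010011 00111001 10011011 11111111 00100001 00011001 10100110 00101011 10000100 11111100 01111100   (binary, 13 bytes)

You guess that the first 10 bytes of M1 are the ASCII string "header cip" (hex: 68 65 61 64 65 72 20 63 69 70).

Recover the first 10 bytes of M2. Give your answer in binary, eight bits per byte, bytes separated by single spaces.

First, C1 ⊕ C2 = (M1 ⊕ K) ⊕ (M2 ⊕ K) = M1 ⊕ M2, so the key drops out. Then M2 = (M1 ⊕ M2) ⊕ M1 over the first 10 bytes.
byte 0: (77 ⊕ 77) ⊕ 68 = 00 ⊕ 68 = 68
byte 1: (1d ⊕ 85) ⊕ 65 = 98 ⊕ 65 = fd
byte 2: (ae ⊕ 53) ⊕ 61 = fd ⊕ 61 = 9c
byte 3: (d2 ⊕ 39) ⊕ 64 = eb ⊕ 64 = 8f
byte 4: (10 ⊕ 9b) ⊕ 65 = 8b ⊕ 65 = ee
byte 5: (04 ⊕ ff) ⊕ 72 = fb ⊕ 72 = 89
byte 6: (68 ⊕ 21) ⊕ 20 = 49 ⊕ 20 = 69
byte 7: (65 ⊕ 19) ⊕ 63 = 7c ⊕ 63 = 1f
byte 8: (6d ⊕ a6) ⊕ 69 = cb ⊕ 69 = a2
byte 9: (9e ⊕ 2b) ⊕ 70 = b5 ⊕ 70 = c5

01101000 11111101 10011100 10001111 11101110 10001001 01101001 00011111 10100010 11000101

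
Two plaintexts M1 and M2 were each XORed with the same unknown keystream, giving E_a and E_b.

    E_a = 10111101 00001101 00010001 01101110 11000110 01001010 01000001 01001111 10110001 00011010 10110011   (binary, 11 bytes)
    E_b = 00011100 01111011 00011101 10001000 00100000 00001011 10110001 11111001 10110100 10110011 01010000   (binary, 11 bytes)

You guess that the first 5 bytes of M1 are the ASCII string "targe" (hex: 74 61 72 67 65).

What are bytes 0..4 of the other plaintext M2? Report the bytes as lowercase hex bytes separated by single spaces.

d5 17 7e 81 83

First, E_a ⊕ E_b = (M1 ⊕ K) ⊕ (M2 ⊕ K) = M1 ⊕ M2, so the key drops out. Then M2 = (M1 ⊕ M2) ⊕ M1 over the first 5 bytes.
byte 0: (bd XOR 1c) XOR 74 = a1 XOR 74 = d5
byte 1: (0d XOR 7b) XOR 61 = 76 XOR 61 = 17
byte 2: (11 XOR 1d) XOR 72 = 0c XOR 72 = 7e
byte 3: (6e XOR 88) XOR 67 = e6 XOR 67 = 81
byte 4: (c6 XOR 20) XOR 65 = e6 XOR 65 = 83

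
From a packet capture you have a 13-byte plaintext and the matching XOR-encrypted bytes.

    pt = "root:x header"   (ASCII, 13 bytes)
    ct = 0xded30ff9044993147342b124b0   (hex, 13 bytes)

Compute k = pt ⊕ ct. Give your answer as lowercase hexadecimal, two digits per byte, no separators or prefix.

Since ct = pt ⊕ k, XORing both sides with pt gives k = pt ⊕ ct.
01110010 ⊕ 11011110 = 10101100
01101111 ⊕ 11010011 = 10111100
01101111 ⊕ 00001111 = 01100000
01110100 ⊕ 11111001 = 10001101
00111010 ⊕ 00000100 = 00111110
01111000 ⊕ 01001001 = 00110001
00100000 ⊕ 10010011 = 10110011
01101000 ⊕ 00010100 = 01111100
01100101 ⊕ 01110011 = 00010110
01100001 ⊕ 01000010 = 00100011
01100100 ⊕ 10110001 = 11010101
01100101 ⊕ 00100100 = 01000001
01110010 ⊕ 10110000 = 11000010

acbc608d3e31b37c1623d541c2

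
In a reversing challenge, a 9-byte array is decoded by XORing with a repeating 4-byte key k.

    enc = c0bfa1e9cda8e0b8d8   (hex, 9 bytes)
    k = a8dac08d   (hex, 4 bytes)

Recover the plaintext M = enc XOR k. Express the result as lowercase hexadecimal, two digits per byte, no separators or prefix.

686561646572203570

The 4-byte key repeats, so the effective keystream is a8 da c0 8d a8 da c0 8d a8.
byte 0: c0 ⊕ a8 = 68
byte 1: bf ⊕ da = 65
byte 2: a1 ⊕ c0 = 61
byte 3: e9 ⊕ 8d = 64
byte 4: cd ⊕ a8 = 65
byte 5: a8 ⊕ da = 72
byte 6: e0 ⊕ c0 = 20
byte 7: b8 ⊕ 8d = 35
byte 8: d8 ⊕ a8 = 70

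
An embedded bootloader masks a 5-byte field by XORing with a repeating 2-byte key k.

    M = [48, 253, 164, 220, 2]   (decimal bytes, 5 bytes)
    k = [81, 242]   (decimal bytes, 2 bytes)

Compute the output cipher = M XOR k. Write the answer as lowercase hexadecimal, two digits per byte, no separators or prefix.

The 2-byte key repeats, so the effective keystream is 51 f2 51 f2 51.
byte 0: 00110000 ⊕ 01010001 = 01100001
byte 1: 11111101 ⊕ 11110010 = 00001111
byte 2: 10100100 ⊕ 01010001 = 11110101
byte 3: 11011100 ⊕ 11110010 = 00101110
byte 4: 00000010 ⊕ 01010001 = 01010011

610ff52e53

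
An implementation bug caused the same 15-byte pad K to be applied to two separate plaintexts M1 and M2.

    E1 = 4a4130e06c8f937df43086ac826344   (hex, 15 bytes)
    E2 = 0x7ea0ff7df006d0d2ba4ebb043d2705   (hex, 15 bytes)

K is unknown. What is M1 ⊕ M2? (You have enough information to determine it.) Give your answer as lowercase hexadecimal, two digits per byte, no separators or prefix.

E1 ⊕ E2 = (M1 ⊕ K) ⊕ (M2 ⊕ K) = M1 ⊕ M2 — the shared key cancels under XOR.
4a ^ 7e = 34
41 ^ a0 = e1
30 ^ ff = cf
e0 ^ 7d = 9d
6c ^ f0 = 9c
8f ^ 06 = 89
93 ^ d0 = 43
7d ^ d2 = af
f4 ^ ba = 4e
30 ^ 4e = 7e
86 ^ bb = 3d
ac ^ 04 = a8
82 ^ 3d = bf
63 ^ 27 = 44
44 ^ 05 = 41

34e1cf9d9c8943af4e7e3da8bf4441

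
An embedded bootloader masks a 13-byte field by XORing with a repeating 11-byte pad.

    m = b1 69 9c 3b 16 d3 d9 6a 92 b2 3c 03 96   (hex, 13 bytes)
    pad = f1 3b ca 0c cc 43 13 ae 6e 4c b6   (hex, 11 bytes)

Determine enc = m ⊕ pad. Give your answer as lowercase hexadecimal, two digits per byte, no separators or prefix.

The 11-byte key repeats, so the effective keystream is f1 3b ca 0c cc 43 13 ae 6e 4c b6 f1 3b.
byte 0: 10110001 xor 11110001 = 01000000
byte 1: 01101001 xor 00111011 = 01010010
byte 2: 10011100 xor 11001010 = 01010110
byte 3: 00111011 xor 00001100 = 00110111
byte 4: 00010110 xor 11001100 = 11011010
byte 5: 11010011 xor 01000011 = 10010000
byte 6: 11011001 xor 00010011 = 11001010
byte 7: 01101010 xor 10101110 = 11000100
byte 8: 10010010 xor 01101110 = 11111100
byte 9: 10110010 xor 01001100 = 11111110
byte 10: 00111100 xor 10110110 = 10001010
byte 11: 00000011 xor 11110001 = 11110010
byte 12: 10010110 xor 00111011 = 10101101

40525637da90cac4fcfe8af2ad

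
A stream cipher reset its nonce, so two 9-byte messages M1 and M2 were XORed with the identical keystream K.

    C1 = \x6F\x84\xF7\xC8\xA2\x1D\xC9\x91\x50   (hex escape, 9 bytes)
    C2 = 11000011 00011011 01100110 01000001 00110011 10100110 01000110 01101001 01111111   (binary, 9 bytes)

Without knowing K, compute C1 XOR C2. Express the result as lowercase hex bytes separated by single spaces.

ac 9f 91 89 91 bb 8f f8 2f

C1 ⊕ C2 = (M1 ⊕ K) ⊕ (M2 ⊕ K) = M1 ⊕ M2 — the shared key cancels under XOR.
6f xor c3 = ac
84 xor 1b = 9f
f7 xor 66 = 91
c8 xor 41 = 89
a2 xor 33 = 91
1d xor a6 = bb
c9 xor 46 = 8f
91 xor 69 = f8
50 xor 7f = 2f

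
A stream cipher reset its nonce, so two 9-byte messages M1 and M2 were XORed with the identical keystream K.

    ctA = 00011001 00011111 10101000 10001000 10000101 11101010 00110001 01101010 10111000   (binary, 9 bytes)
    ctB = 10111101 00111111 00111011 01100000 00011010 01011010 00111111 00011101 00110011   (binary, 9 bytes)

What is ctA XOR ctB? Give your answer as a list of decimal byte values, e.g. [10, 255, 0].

[164, 32, 147, 232, 159, 176, 14, 119, 139]

ctA ⊕ ctB = (M1 ⊕ K) ⊕ (M2 ⊕ K) = M1 ⊕ M2 — the shared key cancels under XOR.
 25 xor 189 = 164
 31 xor  63 =  32
168 xor  59 = 147
136 xor  96 = 232
133 xor  26 = 159
234 xor  90 = 176
 49 xor  63 =  14
106 xor  29 = 119
184 xor  51 = 139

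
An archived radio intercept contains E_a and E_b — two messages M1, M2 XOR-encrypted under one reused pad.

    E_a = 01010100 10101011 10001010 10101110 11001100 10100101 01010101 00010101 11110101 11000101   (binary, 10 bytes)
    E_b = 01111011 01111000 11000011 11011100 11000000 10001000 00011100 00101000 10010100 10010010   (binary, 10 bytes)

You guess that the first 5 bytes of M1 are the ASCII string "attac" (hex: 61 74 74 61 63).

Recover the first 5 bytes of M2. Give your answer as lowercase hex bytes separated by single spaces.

First, E_a ⊕ E_b = (M1 ⊕ K) ⊕ (M2 ⊕ K) = M1 ⊕ M2, so the key drops out. Then M2 = (M1 ⊕ M2) ⊕ M1 over the first 5 bytes.
byte 0: (54 ⊕ 7b) ⊕ 61 = 2f ⊕ 61 = 4e
byte 1: (ab ⊕ 78) ⊕ 74 = d3 ⊕ 74 = a7
byte 2: (8a ⊕ c3) ⊕ 74 = 49 ⊕ 74 = 3d
byte 3: (ae ⊕ dc) ⊕ 61 = 72 ⊕ 61 = 13
byte 4: (cc ⊕ c0) ⊕ 63 = 0c ⊕ 63 = 6f

4e a7 3d 13 6f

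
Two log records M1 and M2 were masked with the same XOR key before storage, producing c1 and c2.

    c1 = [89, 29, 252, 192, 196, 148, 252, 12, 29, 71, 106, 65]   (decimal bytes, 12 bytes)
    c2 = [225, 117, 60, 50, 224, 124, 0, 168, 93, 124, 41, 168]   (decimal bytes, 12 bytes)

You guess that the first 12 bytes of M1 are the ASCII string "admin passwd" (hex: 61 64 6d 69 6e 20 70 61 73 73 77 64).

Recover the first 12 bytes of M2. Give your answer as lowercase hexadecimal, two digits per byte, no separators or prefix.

d90cad9b4ac88cc53348348d

First, c1 ⊕ c2 = (M1 ⊕ K) ⊕ (M2 ⊕ K) = M1 ⊕ M2, so the key drops out. Then M2 = (M1 ⊕ M2) ⊕ M1 over the first 12 bytes.
byte 0: (59 ⊕ e1) ⊕ 61 = b8 ⊕ 61 = d9
byte 1: (1d ⊕ 75) ⊕ 64 = 68 ⊕ 64 = 0c
byte 2: (fc ⊕ 3c) ⊕ 6d = c0 ⊕ 6d = ad
byte 3: (c0 ⊕ 32) ⊕ 69 = f2 ⊕ 69 = 9b
byte 4: (c4 ⊕ e0) ⊕ 6e = 24 ⊕ 6e = 4a
byte 5: (94 ⊕ 7c) ⊕ 20 = e8 ⊕ 20 = c8
byte 6: (fc ⊕ 00) ⊕ 70 = fc ⊕ 70 = 8c
byte 7: (0c ⊕ a8) ⊕ 61 = a4 ⊕ 61 = c5
byte 8: (1d ⊕ 5d) ⊕ 73 = 40 ⊕ 73 = 33
byte 9: (47 ⊕ 7c) ⊕ 73 = 3b ⊕ 73 = 48
byte 10: (6a ⊕ 29) ⊕ 77 = 43 ⊕ 77 = 34
byte 11: (41 ⊕ a8) ⊕ 64 = e9 ⊕ 64 = 8d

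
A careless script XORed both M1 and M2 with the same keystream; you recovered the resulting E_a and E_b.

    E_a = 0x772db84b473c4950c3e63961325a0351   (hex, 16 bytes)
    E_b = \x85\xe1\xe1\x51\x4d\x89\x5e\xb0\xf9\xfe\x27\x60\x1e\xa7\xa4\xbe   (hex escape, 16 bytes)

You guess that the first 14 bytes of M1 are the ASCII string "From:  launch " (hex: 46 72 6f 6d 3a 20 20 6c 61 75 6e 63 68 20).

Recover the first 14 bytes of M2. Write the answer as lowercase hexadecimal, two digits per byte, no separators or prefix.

b4be36773095378c5b6d706244dd

First, E_a ⊕ E_b = (M1 ⊕ K) ⊕ (M2 ⊕ K) = M1 ⊕ M2, so the key drops out. Then M2 = (M1 ⊕ M2) ⊕ M1 over the first 14 bytes.
byte 0: (77 XOR 85) XOR 46 = f2 XOR 46 = b4
byte 1: (2d XOR e1) XOR 72 = cc XOR 72 = be
byte 2: (b8 XOR e1) XOR 6f = 59 XOR 6f = 36
byte 3: (4b XOR 51) XOR 6d = 1a XOR 6d = 77
byte 4: (47 XOR 4d) XOR 3a = 0a XOR 3a = 30
byte 5: (3c XOR 89) XOR 20 = b5 XOR 20 = 95
byte 6: (49 XOR 5e) XOR 20 = 17 XOR 20 = 37
byte 7: (50 XOR b0) XOR 6c = e0 XOR 6c = 8c
byte 8: (c3 XOR f9) XOR 61 = 3a XOR 61 = 5b
byte 9: (e6 XOR fe) XOR 75 = 18 XOR 75 = 6d
byte 10: (39 XOR 27) XOR 6e = 1e XOR 6e = 70
byte 11: (61 XOR 60) XOR 63 = 01 XOR 63 = 62
byte 12: (32 XOR 1e) XOR 68 = 2c XOR 68 = 44
byte 13: (5a XOR a7) XOR 20 = fd XOR 20 = dd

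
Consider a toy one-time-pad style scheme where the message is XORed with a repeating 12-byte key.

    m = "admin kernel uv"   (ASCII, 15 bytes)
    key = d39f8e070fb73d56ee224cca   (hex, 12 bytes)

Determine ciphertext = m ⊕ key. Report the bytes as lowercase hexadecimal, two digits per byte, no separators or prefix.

b2fbe36e619756339c4c29a6f3eaf8

The 12-byte key repeats, so the effective keystream is d3 9f 8e 07 0f b7 3d 56 ee 22 4c ca d3 9f 8e.
byte 0: 61 XOR d3 = b2
byte 1: 64 XOR 9f = fb
byte 2: 6d XOR 8e = e3
byte 3: 69 XOR 07 = 6e
byte 4: 6e XOR 0f = 61
byte 5: 20 XOR b7 = 97
byte 6: 6b XOR 3d = 56
byte 7: 65 XOR 56 = 33
byte 8: 72 XOR ee = 9c
byte 9: 6e XOR 22 = 4c
byte 10: 65 XOR 4c = 29
byte 11: 6c XOR ca = a6
byte 12: 20 XOR d3 = f3
byte 13: 75 XOR 9f = ea
byte 14: 76 XOR 8e = f8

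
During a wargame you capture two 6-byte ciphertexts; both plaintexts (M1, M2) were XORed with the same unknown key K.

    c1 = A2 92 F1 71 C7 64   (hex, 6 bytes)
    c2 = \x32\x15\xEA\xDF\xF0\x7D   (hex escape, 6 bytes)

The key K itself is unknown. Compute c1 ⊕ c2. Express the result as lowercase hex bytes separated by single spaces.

c1 ⊕ c2 = (M1 ⊕ K) ⊕ (M2 ⊕ K) = M1 ⊕ M2 — the shared key cancels under XOR.
byte 0: a2 xor 32 = 90
byte 1: 92 xor 15 = 87
byte 2: f1 xor ea = 1b
byte 3: 71 xor df = ae
byte 4: c7 xor f0 = 37
byte 5: 64 xor 7d = 19

90 87 1b ae 37 19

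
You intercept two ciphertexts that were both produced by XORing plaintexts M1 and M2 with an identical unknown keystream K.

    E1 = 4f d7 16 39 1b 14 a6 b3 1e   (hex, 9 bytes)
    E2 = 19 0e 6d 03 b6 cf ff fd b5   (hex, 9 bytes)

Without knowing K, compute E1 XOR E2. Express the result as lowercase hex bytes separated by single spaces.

56 d9 7b 3a ad db 59 4e ab

E1 ⊕ E2 = (M1 ⊕ K) ⊕ (M2 ⊕ K) = M1 ⊕ M2 — the shared key cancels under XOR.
byte 0: 4f xor 19 = 56
byte 1: d7 xor 0e = d9
byte 2: 16 xor 6d = 7b
byte 3: 39 xor 03 = 3a
byte 4: 1b xor b6 = ad
byte 5: 14 xor cf = db
byte 6: a6 xor ff = 59
byte 7: b3 xor fd = 4e
byte 8: 1e xor b5 = ab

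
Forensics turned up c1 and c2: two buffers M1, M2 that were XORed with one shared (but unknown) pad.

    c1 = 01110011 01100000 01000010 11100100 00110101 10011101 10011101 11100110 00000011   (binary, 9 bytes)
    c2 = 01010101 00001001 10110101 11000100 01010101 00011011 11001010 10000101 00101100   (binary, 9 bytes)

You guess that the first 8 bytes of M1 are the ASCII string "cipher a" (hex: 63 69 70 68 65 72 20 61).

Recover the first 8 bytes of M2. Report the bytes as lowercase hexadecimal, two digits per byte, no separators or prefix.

First, c1 ⊕ c2 = (M1 ⊕ K) ⊕ (M2 ⊕ K) = M1 ⊕ M2, so the key drops out. Then M2 = (M1 ⊕ M2) ⊕ M1 over the first 8 bytes.
byte 0: (73 ^ 55) ^ 63 = 26 ^ 63 = 45
byte 1: (60 ^ 09) ^ 69 = 69 ^ 69 = 00
byte 2: (42 ^ b5) ^ 70 = f7 ^ 70 = 87
byte 3: (e4 ^ c4) ^ 68 = 20 ^ 68 = 48
byte 4: (35 ^ 55) ^ 65 = 60 ^ 65 = 05
byte 5: (9d ^ 1b) ^ 72 = 86 ^ 72 = f4
byte 6: (9d ^ ca) ^ 20 = 57 ^ 20 = 77
byte 7: (e6 ^ 85) ^ 61 = 63 ^ 61 = 02

4500874805f47702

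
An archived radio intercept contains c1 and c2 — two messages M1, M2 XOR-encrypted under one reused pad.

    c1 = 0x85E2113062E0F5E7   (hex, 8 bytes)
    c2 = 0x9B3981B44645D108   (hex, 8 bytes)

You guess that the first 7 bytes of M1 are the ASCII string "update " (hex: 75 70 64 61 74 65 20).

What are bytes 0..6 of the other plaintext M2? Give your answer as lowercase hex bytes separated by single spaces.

6b ab f4 e5 50 c0 04

First, c1 ⊕ c2 = (M1 ⊕ K) ⊕ (M2 ⊕ K) = M1 ⊕ M2, so the key drops out. Then M2 = (M1 ⊕ M2) ⊕ M1 over the first 7 bytes.
byte 0: (85 xor 9b) xor 75 = 1e xor 75 = 6b
byte 1: (e2 xor 39) xor 70 = db xor 70 = ab
byte 2: (11 xor 81) xor 64 = 90 xor 64 = f4
byte 3: (30 xor b4) xor 61 = 84 xor 61 = e5
byte 4: (62 xor 46) xor 74 = 24 xor 74 = 50
byte 5: (e0 xor 45) xor 65 = a5 xor 65 = c0
byte 6: (f5 xor d1) xor 20 = 24 xor 20 = 04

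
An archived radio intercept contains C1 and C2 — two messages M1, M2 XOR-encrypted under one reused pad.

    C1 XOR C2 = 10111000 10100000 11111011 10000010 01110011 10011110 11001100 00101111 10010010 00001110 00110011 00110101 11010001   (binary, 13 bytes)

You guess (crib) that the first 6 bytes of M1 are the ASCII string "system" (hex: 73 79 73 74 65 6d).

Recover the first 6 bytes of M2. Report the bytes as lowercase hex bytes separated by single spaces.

cb d9 88 f6 16 f3

Since C1 ⊕ C2 = M1 ⊕ M2, XORing with the guessed M1 bytes yields the corresponding M2 bytes: M2 = (C1 ⊕ C2) ⊕ M1.
byte 0: b8 ⊕ 73 = cb
byte 1: a0 ⊕ 79 = d9
byte 2: fb ⊕ 73 = 88
byte 3: 82 ⊕ 74 = f6
byte 4: 73 ⊕ 65 = 16
byte 5: 9e ⊕ 6d = f3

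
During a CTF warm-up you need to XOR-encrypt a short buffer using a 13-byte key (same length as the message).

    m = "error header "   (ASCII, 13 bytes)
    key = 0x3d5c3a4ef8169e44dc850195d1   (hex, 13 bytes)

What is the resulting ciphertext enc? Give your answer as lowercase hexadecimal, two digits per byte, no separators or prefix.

XOR is its own inverse, so applying the key byte-wise gives the result directly.
65 xor 3d = 58
72 xor 5c = 2e
72 xor 3a = 48
6f xor 4e = 21
72 xor f8 = 8a
20 xor 16 = 36
68 xor 9e = f6
65 xor 44 = 21
61 xor dc = bd
64 xor 85 = e1
65 xor 01 = 64
72 xor 95 = e7
20 xor d1 = f1

582e48218a36f621bde164e7f1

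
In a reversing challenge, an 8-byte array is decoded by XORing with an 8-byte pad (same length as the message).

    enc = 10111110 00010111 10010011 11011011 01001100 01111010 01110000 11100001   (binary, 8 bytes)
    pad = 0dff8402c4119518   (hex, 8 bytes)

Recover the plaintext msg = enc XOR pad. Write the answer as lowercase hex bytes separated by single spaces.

b3 e8 17 d9 88 6b e5 f9

10111110 xor 00001101 = 10110011
00010111 xor 11111111 = 11101000
10010011 xor 10000100 = 00010111
11011011 xor 00000010 = 11011001
01001100 xor 11000100 = 10001000
01111010 xor 00010001 = 01101011
01110000 xor 10010101 = 11100101
11100001 xor 00011000 = 11111001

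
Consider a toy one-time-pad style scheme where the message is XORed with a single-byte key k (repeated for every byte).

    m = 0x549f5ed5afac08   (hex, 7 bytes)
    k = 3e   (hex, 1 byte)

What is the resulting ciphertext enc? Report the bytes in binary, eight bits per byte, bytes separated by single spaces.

01101010 10100001 01100000 11101011 10010001 10010010 00110110

The 1-byte key repeats, so the effective keystream is 3e 3e 3e 3e 3e 3e 3e.
byte 0: 54 XOR 3e = 6a
byte 1: 9f XOR 3e = a1
byte 2: 5e XOR 3e = 60
byte 3: d5 XOR 3e = eb
byte 4: af XOR 3e = 91
byte 5: ac XOR 3e = 92
byte 6: 08 XOR 3e = 36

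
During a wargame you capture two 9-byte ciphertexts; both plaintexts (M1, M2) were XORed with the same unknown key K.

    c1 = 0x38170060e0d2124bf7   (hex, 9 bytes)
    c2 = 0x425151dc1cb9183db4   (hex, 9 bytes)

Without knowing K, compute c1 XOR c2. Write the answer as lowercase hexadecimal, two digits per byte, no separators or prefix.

c1 ⊕ c2 = (M1 ⊕ K) ⊕ (M2 ⊕ K) = M1 ⊕ M2 — the shared key cancels under XOR.
38 ^ 42 = 7a
17 ^ 51 = 46
00 ^ 51 = 51
60 ^ dc = bc
e0 ^ 1c = fc
d2 ^ b9 = 6b
12 ^ 18 = 0a
4b ^ 3d = 76
f7 ^ b4 = 43

7a4651bcfc6b0a7643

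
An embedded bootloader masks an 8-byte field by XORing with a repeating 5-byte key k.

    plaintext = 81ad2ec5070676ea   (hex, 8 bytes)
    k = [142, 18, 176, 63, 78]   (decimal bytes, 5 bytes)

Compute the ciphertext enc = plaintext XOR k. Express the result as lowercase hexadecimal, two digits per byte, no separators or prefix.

0fbf9efa4988645a

The 5-byte key repeats, so the effective keystream is 8e 12 b0 3f 4e 8e 12 b0.
byte 0: 81 xor 8e = 0f
byte 1: ad xor 12 = bf
byte 2: 2e xor b0 = 9e
byte 3: c5 xor 3f = fa
byte 4: 07 xor 4e = 49
byte 5: 06 xor 8e = 88
byte 6: 76 xor 12 = 64
byte 7: ea xor b0 = 5a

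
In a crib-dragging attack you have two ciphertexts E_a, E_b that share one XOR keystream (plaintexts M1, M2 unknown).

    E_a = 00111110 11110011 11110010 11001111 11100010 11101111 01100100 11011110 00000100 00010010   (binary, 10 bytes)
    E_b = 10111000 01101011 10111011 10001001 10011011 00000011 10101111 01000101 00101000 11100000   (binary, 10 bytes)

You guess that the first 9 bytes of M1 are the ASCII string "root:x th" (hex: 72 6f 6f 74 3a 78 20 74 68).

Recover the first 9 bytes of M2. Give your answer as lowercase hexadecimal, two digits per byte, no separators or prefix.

First, E_a ⊕ E_b = (M1 ⊕ K) ⊕ (M2 ⊕ K) = M1 ⊕ M2, so the key drops out. Then M2 = (M1 ⊕ M2) ⊕ M1 over the first 9 bytes.
byte 0: (3e xor b8) xor 72 = 86 xor 72 = f4
byte 1: (f3 xor 6b) xor 6f = 98 xor 6f = f7
byte 2: (f2 xor bb) xor 6f = 49 xor 6f = 26
byte 3: (cf xor 89) xor 74 = 46 xor 74 = 32
byte 4: (e2 xor 9b) xor 3a = 79 xor 3a = 43
byte 5: (ef xor 03) xor 78 = ec xor 78 = 94
byte 6: (64 xor af) xor 20 = cb xor 20 = eb
byte 7: (de xor 45) xor 74 = 9b xor 74 = ef
byte 8: (04 xor 28) xor 68 = 2c xor 68 = 44

f4f726324394ebef44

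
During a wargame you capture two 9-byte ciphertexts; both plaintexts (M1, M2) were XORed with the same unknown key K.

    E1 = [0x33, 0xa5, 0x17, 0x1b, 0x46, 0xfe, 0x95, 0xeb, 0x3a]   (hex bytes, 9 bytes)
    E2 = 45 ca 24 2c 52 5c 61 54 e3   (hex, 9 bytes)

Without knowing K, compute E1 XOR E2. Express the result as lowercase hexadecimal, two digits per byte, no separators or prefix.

E1 ⊕ E2 = (M1 ⊕ K) ⊕ (M2 ⊕ K) = M1 ⊕ M2 — the shared key cancels under XOR.
00110011 XOR 01000101 = 01110110
10100101 XOR 11001010 = 01101111
00010111 XOR 00100100 = 00110011
00011011 XOR 00101100 = 00110111
01000110 XOR 01010010 = 00010100
11111110 XOR 01011100 = 10100010
10010101 XOR 01100001 = 11110100
11101011 XOR 01010100 = 10111111
00111010 XOR 11100011 = 11011001

766f333714a2f4bfd9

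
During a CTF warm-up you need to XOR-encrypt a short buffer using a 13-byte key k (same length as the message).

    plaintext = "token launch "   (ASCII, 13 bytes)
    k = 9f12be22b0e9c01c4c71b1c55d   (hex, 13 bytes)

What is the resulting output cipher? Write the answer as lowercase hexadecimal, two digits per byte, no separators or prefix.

116 XOR 159 = 235
111 XOR  18 = 125
107 XOR 190 = 213
101 XOR  34 =  71
110 XOR 176 = 222
 32 XOR 233 = 201
108 XOR 192 = 172
 97 XOR  28 = 125
117 XOR  76 =  57
110 XOR 113 =  31
 99 XOR 177 = 210
104 XOR 197 = 173
 32 XOR  93 = 125

eb7dd547dec9ac7d391fd2ad7d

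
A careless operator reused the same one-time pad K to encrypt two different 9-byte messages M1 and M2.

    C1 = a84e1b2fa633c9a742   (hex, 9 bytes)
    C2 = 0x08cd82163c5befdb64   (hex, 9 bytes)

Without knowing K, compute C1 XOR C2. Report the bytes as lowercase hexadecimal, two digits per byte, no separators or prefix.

a08399399a68267c26

C1 ⊕ C2 = (M1 ⊕ K) ⊕ (M2 ⊕ K) = M1 ⊕ M2 — the shared key cancels under XOR.
a8 ⊕ 08 = a0
4e ⊕ cd = 83
1b ⊕ 82 = 99
2f ⊕ 16 = 39
a6 ⊕ 3c = 9a
33 ⊕ 5b = 68
c9 ⊕ ef = 26
a7 ⊕ db = 7c
42 ⊕ 64 = 26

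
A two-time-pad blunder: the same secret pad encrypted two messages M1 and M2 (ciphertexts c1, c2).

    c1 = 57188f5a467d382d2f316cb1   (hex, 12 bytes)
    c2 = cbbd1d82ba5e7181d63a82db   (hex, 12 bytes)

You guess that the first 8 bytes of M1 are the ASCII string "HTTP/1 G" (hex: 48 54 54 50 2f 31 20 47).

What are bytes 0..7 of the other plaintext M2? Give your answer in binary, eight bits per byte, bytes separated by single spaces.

11010100 11110001 11000110 10001000 11010011 00010010 01101001 11101011

First, c1 ⊕ c2 = (M1 ⊕ K) ⊕ (M2 ⊕ K) = M1 ⊕ M2, so the key drops out. Then M2 = (M1 ⊕ M2) ⊕ M1 over the first 8 bytes.
byte 0: (57 ^ cb) ^ 48 = 9c ^ 48 = d4
byte 1: (18 ^ bd) ^ 54 = a5 ^ 54 = f1
byte 2: (8f ^ 1d) ^ 54 = 92 ^ 54 = c6
byte 3: (5a ^ 82) ^ 50 = d8 ^ 50 = 88
byte 4: (46 ^ ba) ^ 2f = fc ^ 2f = d3
byte 5: (7d ^ 5e) ^ 31 = 23 ^ 31 = 12
byte 6: (38 ^ 71) ^ 20 = 49 ^ 20 = 69
byte 7: (2d ^ 81) ^ 47 = ac ^ 47 = eb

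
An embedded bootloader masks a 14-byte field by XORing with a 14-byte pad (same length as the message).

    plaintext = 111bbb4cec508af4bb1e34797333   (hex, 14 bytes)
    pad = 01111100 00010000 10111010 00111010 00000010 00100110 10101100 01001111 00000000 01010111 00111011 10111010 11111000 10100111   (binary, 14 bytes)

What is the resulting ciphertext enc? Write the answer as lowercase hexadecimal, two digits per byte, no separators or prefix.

11 XOR 7c = 6d
1b XOR 10 = 0b
bb XOR ba = 01
4c XOR 3a = 76
ec XOR 02 = ee
50 XOR 26 = 76
8a XOR ac = 26
f4 XOR 4f = bb
bb XOR 00 = bb
1e XOR 57 = 49
34 XOR 3b = 0f
79 XOR ba = c3
73 XOR f8 = 8b
33 XOR a7 = 94

6d0b0176ee7626bbbb490fc38b94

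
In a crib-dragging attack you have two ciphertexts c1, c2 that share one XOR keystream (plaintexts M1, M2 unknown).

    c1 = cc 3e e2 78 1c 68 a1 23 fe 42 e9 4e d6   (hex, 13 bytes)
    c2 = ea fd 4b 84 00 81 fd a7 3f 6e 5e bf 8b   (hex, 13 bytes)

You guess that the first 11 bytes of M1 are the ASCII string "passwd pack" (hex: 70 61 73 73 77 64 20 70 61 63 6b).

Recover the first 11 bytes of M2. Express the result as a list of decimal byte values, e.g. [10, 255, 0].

[86, 162, 218, 143, 107, 141, 124, 244, 160, 79, 220]

First, c1 ⊕ c2 = (M1 ⊕ K) ⊕ (M2 ⊕ K) = M1 ⊕ M2, so the key drops out. Then M2 = (M1 ⊕ M2) ⊕ M1 over the first 11 bytes.
byte 0: (cc ⊕ ea) ⊕ 70 = 26 ⊕ 70 = 56
byte 1: (3e ⊕ fd) ⊕ 61 = c3 ⊕ 61 = a2
byte 2: (e2 ⊕ 4b) ⊕ 73 = a9 ⊕ 73 = da
byte 3: (78 ⊕ 84) ⊕ 73 = fc ⊕ 73 = 8f
byte 4: (1c ⊕ 00) ⊕ 77 = 1c ⊕ 77 = 6b
byte 5: (68 ⊕ 81) ⊕ 64 = e9 ⊕ 64 = 8d
byte 6: (a1 ⊕ fd) ⊕ 20 = 5c ⊕ 20 = 7c
byte 7: (23 ⊕ a7) ⊕ 70 = 84 ⊕ 70 = f4
byte 8: (fe ⊕ 3f) ⊕ 61 = c1 ⊕ 61 = a0
byte 9: (42 ⊕ 6e) ⊕ 63 = 2c ⊕ 63 = 4f
byte 10: (e9 ⊕ 5e) ⊕ 6b = b7 ⊕ 6b = dc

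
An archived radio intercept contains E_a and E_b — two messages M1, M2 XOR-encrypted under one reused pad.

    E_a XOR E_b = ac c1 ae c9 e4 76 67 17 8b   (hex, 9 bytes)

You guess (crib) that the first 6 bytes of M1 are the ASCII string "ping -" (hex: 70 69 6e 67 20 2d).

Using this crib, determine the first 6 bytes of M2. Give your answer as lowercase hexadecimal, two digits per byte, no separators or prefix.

Since E_a ⊕ E_b = M1 ⊕ M2, XORing with the guessed M1 bytes yields the corresponding M2 bytes: M2 = (E_a ⊕ E_b) ⊕ M1.
172 XOR 112 = 220
193 XOR 105 = 168
174 XOR 110 = 192
201 XOR 103 = 174
228 XOR  32 = 196
118 XOR  45 =  91

dca8c0aec45b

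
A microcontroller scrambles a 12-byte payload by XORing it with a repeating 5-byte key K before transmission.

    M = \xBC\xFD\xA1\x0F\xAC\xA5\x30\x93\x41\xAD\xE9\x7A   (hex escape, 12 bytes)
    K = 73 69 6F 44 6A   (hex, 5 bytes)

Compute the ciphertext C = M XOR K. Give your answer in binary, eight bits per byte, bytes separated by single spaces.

11001111 10010100 11001110 01001011 11000110 11010110 01011001 11111100 00000101 11000111 10011010 00010011

The 5-byte key repeats, so the effective keystream is 73 69 6f 44 6a 73 69 6f 44 6a 73 69.
byte 0: bc ⊕ 73 = cf
byte 1: fd ⊕ 69 = 94
byte 2: a1 ⊕ 6f = ce
byte 3: 0f ⊕ 44 = 4b
byte 4: ac ⊕ 6a = c6
byte 5: a5 ⊕ 73 = d6
byte 6: 30 ⊕ 69 = 59
byte 7: 93 ⊕ 6f = fc
byte 8: 41 ⊕ 44 = 05
byte 9: ad ⊕ 6a = c7
byte 10: e9 ⊕ 73 = 9a
byte 11: 7a ⊕ 69 = 13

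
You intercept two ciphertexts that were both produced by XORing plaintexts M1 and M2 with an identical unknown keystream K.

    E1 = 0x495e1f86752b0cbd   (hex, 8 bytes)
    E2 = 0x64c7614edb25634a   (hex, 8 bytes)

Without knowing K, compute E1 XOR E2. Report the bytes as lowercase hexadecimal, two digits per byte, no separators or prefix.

2d997ec8ae0e6ff7

E1 ⊕ E2 = (M1 ⊕ K) ⊕ (M2 ⊕ K) = M1 ⊕ M2 — the shared key cancels under XOR.
49 ⊕ 64 = 2d
5e ⊕ c7 = 99
1f ⊕ 61 = 7e
86 ⊕ 4e = c8
75 ⊕ db = ae
2b ⊕ 25 = 0e
0c ⊕ 63 = 6f
bd ⊕ 4a = f7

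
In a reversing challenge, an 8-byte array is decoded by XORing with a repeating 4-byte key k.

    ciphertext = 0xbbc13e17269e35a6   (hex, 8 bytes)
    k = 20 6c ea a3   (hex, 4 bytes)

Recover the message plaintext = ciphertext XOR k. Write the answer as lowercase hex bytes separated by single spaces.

9b ad d4 b4 06 f2 df 05

The 4-byte key repeats, so the effective keystream is 20 6c ea a3 20 6c ea a3.
byte 0: 10111011 XOR 00100000 = 10011011
byte 1: 11000001 XOR 01101100 = 10101101
byte 2: 00111110 XOR 11101010 = 11010100
byte 3: 00010111 XOR 10100011 = 10110100
byte 4: 00100110 XOR 00100000 = 00000110
byte 5: 10011110 XOR 01101100 = 11110010
byte 6: 00110101 XOR 11101010 = 11011111
byte 7: 10100110 XOR 10100011 = 00000101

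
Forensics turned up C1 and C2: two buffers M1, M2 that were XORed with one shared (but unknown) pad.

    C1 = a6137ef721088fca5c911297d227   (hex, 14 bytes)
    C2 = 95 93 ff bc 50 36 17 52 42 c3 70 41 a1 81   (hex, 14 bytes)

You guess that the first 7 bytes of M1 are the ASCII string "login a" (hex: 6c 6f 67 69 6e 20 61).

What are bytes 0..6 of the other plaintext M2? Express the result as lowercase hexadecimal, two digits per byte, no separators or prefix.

5fefe6221f1ef9

First, C1 ⊕ C2 = (M1 ⊕ K) ⊕ (M2 ⊕ K) = M1 ⊕ M2, so the key drops out. Then M2 = (M1 ⊕ M2) ⊕ M1 over the first 7 bytes.
byte 0: (a6 XOR 95) XOR 6c = 33 XOR 6c = 5f
byte 1: (13 XOR 93) XOR 6f = 80 XOR 6f = ef
byte 2: (7e XOR ff) XOR 67 = 81 XOR 67 = e6
byte 3: (f7 XOR bc) XOR 69 = 4b XOR 69 = 22
byte 4: (21 XOR 50) XOR 6e = 71 XOR 6e = 1f
byte 5: (08 XOR 36) XOR 20 = 3e XOR 20 = 1e
byte 6: (8f XOR 17) XOR 61 = 98 XOR 61 = f9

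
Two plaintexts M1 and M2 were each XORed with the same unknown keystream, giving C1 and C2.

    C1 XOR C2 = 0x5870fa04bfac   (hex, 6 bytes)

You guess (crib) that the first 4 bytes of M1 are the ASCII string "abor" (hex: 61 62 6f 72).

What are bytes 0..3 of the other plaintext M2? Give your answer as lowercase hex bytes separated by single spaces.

Since C1 ⊕ C2 = M1 ⊕ M2, XORing with the guessed M1 bytes yields the corresponding M2 bytes: M2 = (C1 ⊕ C2) ⊕ M1.
58 XOR 61 = 39
70 XOR 62 = 12
fa XOR 6f = 95
04 XOR 72 = 76

39 12 95 76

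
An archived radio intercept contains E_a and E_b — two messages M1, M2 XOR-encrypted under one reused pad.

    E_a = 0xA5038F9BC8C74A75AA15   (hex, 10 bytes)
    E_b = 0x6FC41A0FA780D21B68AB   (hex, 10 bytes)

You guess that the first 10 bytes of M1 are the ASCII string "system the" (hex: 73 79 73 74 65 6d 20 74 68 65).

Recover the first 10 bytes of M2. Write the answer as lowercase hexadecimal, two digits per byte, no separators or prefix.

First, E_a ⊕ E_b = (M1 ⊕ K) ⊕ (M2 ⊕ K) = M1 ⊕ M2, so the key drops out. Then M2 = (M1 ⊕ M2) ⊕ M1 over the first 10 bytes.
byte 0: (a5 XOR 6f) XOR 73 = ca XOR 73 = b9
byte 1: (03 XOR c4) XOR 79 = c7 XOR 79 = be
byte 2: (8f XOR 1a) XOR 73 = 95 XOR 73 = e6
byte 3: (9b XOR 0f) XOR 74 = 94 XOR 74 = e0
byte 4: (c8 XOR a7) XOR 65 = 6f XOR 65 = 0a
byte 5: (c7 XOR 80) XOR 6d = 47 XOR 6d = 2a
byte 6: (4a XOR d2) XOR 20 = 98 XOR 20 = b8
byte 7: (75 XOR 1b) XOR 74 = 6e XOR 74 = 1a
byte 8: (aa XOR 68) XOR 68 = c2 XOR 68 = aa
byte 9: (15 XOR ab) XOR 65 = be XOR 65 = db

b9bee6e00a2ab81aaadb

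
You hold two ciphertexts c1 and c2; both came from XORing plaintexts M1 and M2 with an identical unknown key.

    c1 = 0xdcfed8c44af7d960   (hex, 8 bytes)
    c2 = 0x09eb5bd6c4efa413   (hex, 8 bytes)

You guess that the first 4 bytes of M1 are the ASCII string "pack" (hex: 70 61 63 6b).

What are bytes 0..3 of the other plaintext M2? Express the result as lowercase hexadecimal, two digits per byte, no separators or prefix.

First, c1 ⊕ c2 = (M1 ⊕ K) ⊕ (M2 ⊕ K) = M1 ⊕ M2, so the key drops out. Then M2 = (M1 ⊕ M2) ⊕ M1 over the first 4 bytes.
byte 0: (dc xor 09) xor 70 = d5 xor 70 = a5
byte 1: (fe xor eb) xor 61 = 15 xor 61 = 74
byte 2: (d8 xor 5b) xor 63 = 83 xor 63 = e0
byte 3: (c4 xor d6) xor 6b = 12 xor 6b = 79

a574e079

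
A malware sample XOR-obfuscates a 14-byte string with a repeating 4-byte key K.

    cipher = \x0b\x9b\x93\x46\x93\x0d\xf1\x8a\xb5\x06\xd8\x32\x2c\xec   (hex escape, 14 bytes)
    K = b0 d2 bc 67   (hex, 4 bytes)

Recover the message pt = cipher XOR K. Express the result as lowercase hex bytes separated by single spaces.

bb 49 2f 21 23 df 4d ed 05 d4 64 55 9c 3e

The 4-byte key repeats, so the effective keystream is b0 d2 bc 67 b0 d2 bc 67 b0 d2 bc 67 b0 d2.
byte 0: 00001011 xor 10110000 = 10111011
byte 1: 10011011 xor 11010010 = 01001001
byte 2: 10010011 xor 10111100 = 00101111
byte 3: 01000110 xor 01100111 = 00100001
byte 4: 10010011 xor 10110000 = 00100011
byte 5: 00001101 xor 11010010 = 11011111
byte 6: 11110001 xor 10111100 = 01001101
byte 7: 10001010 xor 01100111 = 11101101
byte 8: 10110101 xor 10110000 = 00000101
byte 9: 00000110 xor 11010010 = 11010100
byte 10: 11011000 xor 10111100 = 01100100
byte 11: 00110010 xor 01100111 = 01010101
byte 12: 00101100 xor 10110000 = 10011100
byte 13: 11101100 xor 11010010 = 00111110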